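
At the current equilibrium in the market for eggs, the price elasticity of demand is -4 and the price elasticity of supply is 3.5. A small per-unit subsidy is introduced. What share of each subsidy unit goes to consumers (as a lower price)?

For a small subsidy around the equilibrium, the benefit split depends on the relative slopes, which at a point are proportional to the elasticities.
Buyer share = εs/(εs + |εd|) = 3.5/(3.5 + 4) = 7/15; seller share = |εd|/(εs + |εd|) = 8/15.

Consumer share = 7/15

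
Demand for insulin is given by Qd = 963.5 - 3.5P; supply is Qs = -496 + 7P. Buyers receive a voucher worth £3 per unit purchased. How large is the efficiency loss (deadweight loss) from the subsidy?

Deadweight loss = £10.5

Pre-subsidy: 963.5 - 3.5P = -496 + 7P gives P* = 139, Q* = 477.
With the rebate, buyers effectively pay Pb = Ps − 3, where Ps is the price sellers receive.
Demand in terms of Ps becomes Qd = 963.5 − 3.5(Ps − 3) = 974 - 3.5Ps. Setting this equal to supply: 974 - 3.5Ps = -496 + 7Ps, so Ps = 140.
Buyers pay Pb = 140 − 3 = 137; Q' = -496 + 7·140 = 484.
The subsidy expands output by 484 − 477 = 7 past the efficient level; on those units the gap between marginal cost and willingness to pay runs from 0 up to 3.
DWL = ½ × 3 × 7 = 10.5.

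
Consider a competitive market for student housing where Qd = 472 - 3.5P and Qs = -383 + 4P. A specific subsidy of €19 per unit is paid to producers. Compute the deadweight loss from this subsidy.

Deadweight loss = 5054/15

Pre-subsidy: 472 - 3.5P = -383 + 4P gives P* = 114, Q* = 73.
With the subsidy, sellers receive Ps = Pb + 19 for each unit, where Pb is the price buyers pay.
Supply in terms of Pb becomes Qs = -383 + 4(Pb + 19) = -307 + 4Pb. Setting this equal to demand: 472 - 3.5Pb = -307 + 4Pb, so Pb = 1558/15.
Sellers receive Ps = 1558/15 + 19 = 1843/15; Q' = 472 − 3.5·(1558/15) = 1627/15.
The subsidy expands output by 1627/15 − 73 = 532/15 past the efficient level; on those units the gap between marginal cost and willingness to pay runs from 0 up to 19.
DWL = ½ × 19 × 532/15 = 5054/15.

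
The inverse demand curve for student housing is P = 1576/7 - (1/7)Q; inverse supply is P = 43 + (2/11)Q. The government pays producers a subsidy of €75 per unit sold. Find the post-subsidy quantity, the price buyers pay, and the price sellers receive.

Q' = 792; buyers pay €112; sellers receive €187

Pre-subsidy: 1576/7 - (1/7)Q = 43 + (2/11)Q gives Q* = 561 and P* = 145.
With the subsidy, sellers receive Ps = Pb + 75 for each unit, where Pb is the price buyers pay.
On the curves, Pb = 1576/7 - (1/7)Q and Ps = 43 + (2/11)Q; the wedge Ps − Pb = 75 gives 43 + (2/11)Q − (1576/7 - (1/7)Q) = 75, so Q' = 792.
Then Pb = 1576/7 − (1/7)·792 = 112 and Ps = 43 + (2/11)·792 = 187.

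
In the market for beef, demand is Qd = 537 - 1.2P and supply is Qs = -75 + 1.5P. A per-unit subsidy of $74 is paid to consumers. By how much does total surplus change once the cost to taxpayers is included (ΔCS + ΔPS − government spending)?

Pre-subsidy: 537 - 1.2P = -75 + 1.5P gives P* = 680/3, Q* = 265.
With the rebate, buyers effectively pay Pb = Ps − 74, where Ps is the price sellers receive.
Demand in terms of Ps becomes Qd = 537 − 1.2(Ps − 74) = 625.8 - 1.2Ps. Setting this equal to supply: 625.8 - 1.2Ps = -75 + 1.5Ps, so Ps = 2336/9.
Buyers pay Pb = 2336/9 − 74 = 1670/9; Q' = -75 + 1.5·(2336/9) = 943/3.
ΔCS = ½(265 + 943/3)(680/3 − 1670/9) = 321530/27; ΔPS = ½(265 + 943/3)(2336/9 − 680/3) = 257224/27.
Government spending = 74 × 943/3 = 69782/3.
Net change = 321530/27 + 257224/27 − 69782/3 = -5476/3. The loss equals the DWL triangle ½·74·148/3.

Net change in total surplus = -5476/3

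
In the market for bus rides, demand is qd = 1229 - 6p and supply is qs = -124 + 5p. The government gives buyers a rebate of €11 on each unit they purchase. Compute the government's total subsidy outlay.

Pre-subsidy: 1229 - 6p = -124 + 5p gives p* = 123, q* = 491.
With the rebate, buyers effectively pay pb = ps − 11, where ps is the price sellers receive.
Demand in terms of ps becomes qd = 1229 − 6(ps − 11) = 1295 - 6ps. Setting this equal to supply: 1295 - 6ps = -124 + 5ps, so ps = 129.
Buyers pay pb = 129 − 11 = 118; q' = -124 + 5·129 = 521.
Government outlay = subsidy × quantity = 11 × 521 = 5731.

Government cost = €5731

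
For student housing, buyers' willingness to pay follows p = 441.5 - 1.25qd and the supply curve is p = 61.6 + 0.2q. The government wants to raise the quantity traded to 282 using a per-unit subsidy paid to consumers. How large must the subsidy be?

Required subsidy s = 29 per unit

At q = 282, from the demand curve buyers pay pb = 441.5 − 1.25·282 = 89; from the supply curve sellers need ps = 61.6 + 0.2·282 = 118.
The subsidy must fill the gap: s = ps − pb = 118 − 89 = 29.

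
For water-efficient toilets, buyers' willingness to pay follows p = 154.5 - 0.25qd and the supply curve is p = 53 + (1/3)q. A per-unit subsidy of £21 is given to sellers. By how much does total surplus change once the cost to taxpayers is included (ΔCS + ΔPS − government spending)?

Pre-subsidy: 154.5 - 0.25q = 53 + (1/3)q gives q* = 174 and p* = 111.
With the subsidy, sellers receive ps = pb + 21 for each unit, where pb is the price buyers pay.
On the curves, pb = 154.5 - 0.25q and ps = 53 + (1/3)q; the wedge ps − pb = 21 gives 53 + (1/3)q − (154.5 - 0.25q) = 21, so q' = 210.
Then pb = 154.5 − 0.25·210 = 102 and ps = 53 + (1/3)·210 = 123.
ΔCS = ½(174 + 210)(111 − 102) = 1728; ΔPS = ½(174 + 210)(123 − 111) = 2304.
Government spending = 21 × 210 = 4410.
Net change = 1728 + 2304 − 4410 = -378. The loss equals the DWL triangle ½·21·36.

Net change in total surplus = -£378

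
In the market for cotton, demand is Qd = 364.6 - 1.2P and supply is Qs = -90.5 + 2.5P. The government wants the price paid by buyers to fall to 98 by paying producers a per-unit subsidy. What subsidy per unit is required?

Required subsidy s = 37 per unit

At a buyer price of 98, quantity demanded is 364.6 − 1.2·98 = 247.
Sellers supply 247 only when they receive Ps with -90.5 + 2.5·Ps = 247, i.e. Ps = 135.
s = Ps − Pb = 135 − 98 = 37.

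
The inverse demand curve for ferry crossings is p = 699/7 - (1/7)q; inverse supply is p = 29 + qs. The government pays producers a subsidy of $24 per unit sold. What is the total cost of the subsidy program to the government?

Pre-subsidy: 699/7 - (1/7)q = 29 + q gives q* = 62 and p* = 91.
With the subsidy, sellers receive ps = pb + 24 for each unit, where pb is the price buyers pay.
On the curves, pb = 699/7 - (1/7)q and ps = 29 + q; the wedge ps − pb = 24 gives 29 + q − (699/7 - (1/7)q) = 24, so q' = 83.
Then pb = 699/7 − (1/7)·83 = 88 and ps = 29 + 1·83 = 112.
Government outlay = subsidy × quantity = 24 × 83 = 1992.

Government cost = $1992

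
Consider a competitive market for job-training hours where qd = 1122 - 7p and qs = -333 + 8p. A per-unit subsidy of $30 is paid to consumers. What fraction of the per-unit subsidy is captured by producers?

Producer share = 7/15

Pre-subsidy: 1122 - 7p = -333 + 8p gives p* = 97, q* = 443.
With the rebate, buyers effectively pay pb = ps − 30, where ps is the price sellers receive.
Demand in terms of ps becomes qd = 1122 − 7(ps − 30) = 1332 - 7ps. Setting this equal to supply: 1332 - 7ps = -333 + 8ps, so ps = 111.
Buyers pay pb = 111 − 30 = 81; q' = -333 + 8·111 = 555.
Buyers' price falls by p* − pb = 97 − 81 = 16; sellers' price rises by ps − p* = 111 − 97 = 14.
So producers capture 14/30 = 7/15 of each unit of subsidy.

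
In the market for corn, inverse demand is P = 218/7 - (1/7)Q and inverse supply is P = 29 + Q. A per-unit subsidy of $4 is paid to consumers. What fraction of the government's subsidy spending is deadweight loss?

Pre-subsidy: 218/7 - (1/7)Q = 29 + Q gives Q* = 1.875 and P* = 30.875.
With the rebate, buyers effectively pay Pb = Ps − 4, where Ps is the price sellers receive.
On the curves, Pb = 218/7 - (1/7)Q and Ps = 29 + Q; the wedge Ps − Pb = 4 gives 29 + Q − (218/7 - (1/7)Q) = 4, so Q' = 5.375.
Then Pb = 218/7 − (1/7)·5.375 = 30.375 and Ps = 29 + 1·5.375 = 34.375.
ΔCS = ½(1.875 + 5.375)(30.875 − 30.375) = 1.8125; ΔPS = ½(1.875 + 5.375)(34.375 − 30.875) = 12.6875.
Government spending = 4 × 5.375 = 21.5.
DWL = ½ × 4 × (5.375 − 1.875) = 7; fraction = 7 / 21.5 = 14/43.

DWL / government spending = 14/43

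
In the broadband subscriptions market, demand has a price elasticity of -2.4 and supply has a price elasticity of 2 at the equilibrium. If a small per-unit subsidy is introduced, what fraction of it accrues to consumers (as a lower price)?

For a small subsidy around the equilibrium, the benefit split depends on the relative slopes, which at a point are proportional to the elasticities.
Buyer share = εs/(εs + |εd|) = 2/(2 + 2.4) = 5/11; seller share = |εd|/(εs + |εd|) = 6/11.

Consumer share = 5/11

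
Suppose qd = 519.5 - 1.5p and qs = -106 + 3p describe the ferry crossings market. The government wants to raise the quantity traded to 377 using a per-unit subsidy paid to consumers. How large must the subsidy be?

At q = 377, invert demand for the buyer price: pb = (519.5 − 377)/1.5 = 95; invert supply for the seller price: ps = (377 − (-106))/3 = 161.
The subsidy must fill the gap: s = ps − pb = 161 − 95 = 66.

Required subsidy s = 66 per unit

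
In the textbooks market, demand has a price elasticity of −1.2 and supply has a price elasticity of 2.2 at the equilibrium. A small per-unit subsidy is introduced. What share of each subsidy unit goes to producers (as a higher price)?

For a small subsidy around the equilibrium, the benefit split depends on the relative slopes, which at a point are proportional to the elasticities.
Buyer share = εs/(εs + |εd|) = 2.2/(2.2 + 1.2) = 11/17; seller share = |εd|/(εs + |εd|) = 6/17.
So producers capture 6/17 of the subsidy.

Producer share = 6/17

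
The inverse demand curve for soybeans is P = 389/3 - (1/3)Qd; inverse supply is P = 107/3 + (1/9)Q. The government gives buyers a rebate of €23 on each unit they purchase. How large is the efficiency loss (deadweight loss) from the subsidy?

Deadweight loss = €595.125

Pre-subsidy: 389/3 - (1/3)Q = 107/3 + (1/9)Q gives Q* = 211.5 and P* = 355/6.
With the rebate, buyers effectively pay Pb = Ps − 23, where Ps is the price sellers receive.
On the curves, Pb = 389/3 - (1/3)Q and Ps = 107/3 + (1/9)Q; the wedge Ps − Pb = 23 gives 107/3 + (1/9)Q − (389/3 - (1/3)Q) = 23, so Q' = 263.25.
Then Pb = 389/3 − (1/3)·263.25 = 503/12 and Ps = 107/3 + (1/9)·263.25 = 779/12.
The subsidy expands output by 263.25 − 211.5 = 51.75 past the efficient level; on those units the gap between marginal cost and willingness to pay runs from 0 up to 23.
DWL = ½ × 23 × 51.75 = 595.125.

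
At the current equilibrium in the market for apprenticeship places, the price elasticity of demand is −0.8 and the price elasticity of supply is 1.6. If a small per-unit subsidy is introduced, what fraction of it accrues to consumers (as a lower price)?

Consumer share = 2/3

For a small subsidy around the equilibrium, the benefit split depends on the relative slopes, which at a point are proportional to the elasticities.
Buyer share = εs/(εs + |εd|) = 1.6/(1.6 + 0.8) = 2/3; seller share = |εd|/(εs + |εd|) = 1/3.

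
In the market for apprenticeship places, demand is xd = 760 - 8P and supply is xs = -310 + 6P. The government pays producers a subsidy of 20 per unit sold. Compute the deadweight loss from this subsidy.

Pre-subsidy: 760 - 8P = -310 + 6P gives P* = 535/7, x* = 1040/7.
With the subsidy, sellers receive Ps = Pb + 20 for each unit, where Pb is the price buyers pay.
Supply in terms of Pb becomes xs = -310 + 6(Pb + 20) = -190 + 6Pb. Setting this equal to demand: 760 - 8Pb = -190 + 6Pb, so Pb = 475/7.
Sellers receive Ps = 475/7 + 20 = 615/7; x' = 760 − 8·(475/7) = 1520/7.
The subsidy expands output by 1520/7 − 1040/7 = 480/7 past the efficient level; on those units the gap between marginal cost and willingness to pay runs from 0 up to 20.
DWL = ½ × 20 × 480/7 = 4800/7.

Deadweight loss = 4800/7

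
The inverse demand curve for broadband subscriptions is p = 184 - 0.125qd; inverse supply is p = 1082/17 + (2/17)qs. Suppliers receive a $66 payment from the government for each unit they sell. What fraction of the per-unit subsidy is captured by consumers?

Consumer share = 17/33

Pre-subsidy: 184 - 0.125q = 1082/17 + (2/17)q gives q* = 496 and p* = 122.
With the subsidy, sellers receive ps = pb + 66 for each unit, where pb is the price buyers pay.
On the curves, pb = 184 - 0.125q and ps = 1082/17 + (2/17)q; the wedge ps − pb = 66 gives 1082/17 + (2/17)q − (184 - 0.125q) = 66, so q' = 768.
Then pb = 184 − 0.125·768 = 88 and ps = 1082/17 + (2/17)·768 = 154.
Buyers' price falls by p* − pb = 122 − 88 = 34; sellers' price rises by ps − p* = 154 − 122 = 32.
So consumers capture 34/66 = 17/33 of each unit of subsidy.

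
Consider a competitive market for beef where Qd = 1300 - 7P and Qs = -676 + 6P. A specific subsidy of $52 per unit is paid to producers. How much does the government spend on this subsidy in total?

Government cost = $21008

Pre-subsidy: 1300 - 7P = -676 + 6P gives P* = 152, Q* = 236.
With the subsidy, sellers receive Ps = Pb + 52 for each unit, where Pb is the price buyers pay.
Supply in terms of Pb becomes Qs = -676 + 6(Pb + 52) = -364 + 6Pb. Setting this equal to demand: 1300 - 7Pb = -364 + 6Pb, so Pb = 128.
Sellers receive Ps = 128 + 52 = 180; Q' = 1300 − 7·128 = 404.
Government outlay = subsidy × quantity = 52 × 404 = 21008.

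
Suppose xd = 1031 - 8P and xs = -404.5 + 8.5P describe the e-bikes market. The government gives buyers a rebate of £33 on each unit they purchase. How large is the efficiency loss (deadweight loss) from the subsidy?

Deadweight loss = £2244

Pre-subsidy: 1031 - 8P = -404.5 + 8.5P gives P* = 87, x* = 335.
With the rebate, buyers effectively pay Pb = Ps − 33, where Ps is the price sellers receive.
Demand in terms of Ps becomes xd = 1031 − 8(Ps − 33) = 1295 - 8Ps. Setting this equal to supply: 1295 - 8Ps = -404.5 + 8.5Ps, so Ps = 103.
Buyers pay Pb = 103 − 33 = 70; x' = -404.5 + 8.5·103 = 471.
The subsidy expands output by 471 − 335 = 136 past the efficient level; on those units the gap between marginal cost and willingness to pay runs from 0 up to 33.
DWL = ½ × 33 × 136 = 2244.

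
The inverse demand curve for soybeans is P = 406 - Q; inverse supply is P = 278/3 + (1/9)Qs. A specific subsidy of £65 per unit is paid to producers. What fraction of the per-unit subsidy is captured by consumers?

Pre-subsidy: 406 - Q = 278/3 + (1/9)Q gives Q* = 282 and P* = 124.
With the subsidy, sellers receive Ps = Pb + 65 for each unit, where Pb is the price buyers pay.
On the curves, Pb = 406 - Q and Ps = 278/3 + (1/9)Q; the wedge Ps − Pb = 65 gives 278/3 + (1/9)Q − (406 - Q) = 65, so Q' = 340.5.
Then Pb = 406 − 1·340.5 = 65.5 and Ps = 278/3 + (1/9)·340.5 = 130.5.
Buyers' price falls by P* − Pb = 124 − 65.5 = 58.5; sellers' price rises by Ps − P* = 130.5 − 124 = 6.5.
So consumers capture 58.5/65 = 0.9 of each unit of subsidy.

Consumer share = 0.9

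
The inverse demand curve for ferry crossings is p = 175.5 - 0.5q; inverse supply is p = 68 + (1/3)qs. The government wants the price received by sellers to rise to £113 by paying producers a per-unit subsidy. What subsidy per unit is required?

At a seller price of 113, quantity supplied is -204 + 3·113 = 135.
Buyers absorb 135 only when they pay pb = 175.5 − 0.5·135 = 108.
s = ps − pb = 113 − 108 = 5.

Required subsidy s = £5 per unit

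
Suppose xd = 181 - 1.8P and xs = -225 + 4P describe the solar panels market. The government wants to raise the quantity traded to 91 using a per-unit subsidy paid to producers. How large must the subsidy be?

Required subsidy s = 29 per unit

At x = 91, invert demand for the buyer price: Pb = (181 − 91)/1.8 = 50; invert supply for the seller price: Ps = (91 − (-225))/4 = 79.
The subsidy must fill the gap: s = Ps − Pb = 79 − 50 = 29.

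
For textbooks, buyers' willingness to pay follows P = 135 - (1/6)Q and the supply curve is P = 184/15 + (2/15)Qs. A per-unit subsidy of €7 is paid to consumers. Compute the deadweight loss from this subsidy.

Deadweight loss = 245/3

Pre-subsidy: 135 - (1/6)Q = 184/15 + (2/15)Q gives Q* = 3682/9 and P* = 1804/27.
With the rebate, buyers effectively pay Pb = Ps − 7, where Ps is the price sellers receive.
On the curves, Pb = 135 - (1/6)Q and Ps = 184/15 + (2/15)Q; the wedge Ps − Pb = 7 gives 184/15 + (2/15)Q − (135 - (1/6)Q) = 7, so Q' = 3892/9.
Then Pb = 135 − (1/6)·(3892/9) = 1699/27 and Ps = 184/15 + (2/15)·(3892/9) = 1888/27.
The subsidy expands output by 3892/9 − 3682/9 = 70/3 past the efficient level; on those units the gap between marginal cost and willingness to pay runs from 0 up to 7.
DWL = ½ × 7 × 70/3 = 245/3.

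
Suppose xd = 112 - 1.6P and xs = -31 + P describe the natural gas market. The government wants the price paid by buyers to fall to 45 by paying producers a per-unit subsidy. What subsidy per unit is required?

At a buyer price of 45, quantity demanded is 112 − 1.6·45 = 40.
Sellers supply 40 only when they receive Ps with -31 + 1·Ps = 40, i.e. Ps = 71.
s = Ps − Pb = 71 − 45 = 26.

Required subsidy s = 26 per unit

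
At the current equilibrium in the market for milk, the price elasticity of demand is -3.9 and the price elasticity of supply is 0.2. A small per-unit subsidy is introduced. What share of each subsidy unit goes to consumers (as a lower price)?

Consumer share = 2/41

For a small subsidy around the equilibrium, the benefit split depends on the relative slopes, which at a point are proportional to the elasticities.
Buyer share = εs/(εs + |εd|) = 0.2/(0.2 + 3.9) = 2/41; seller share = |εd|/(εs + |εd|) = 39/41.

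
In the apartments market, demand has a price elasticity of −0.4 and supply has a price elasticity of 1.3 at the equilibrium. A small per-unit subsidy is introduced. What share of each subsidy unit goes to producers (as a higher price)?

Producer share = 4/17

For a small subsidy around the equilibrium, the benefit split depends on the relative slopes, which at a point are proportional to the elasticities.
Buyer share = εs/(εs + |εd|) = 1.3/(1.3 + 0.4) = 13/17; seller share = |εd|/(εs + |εd|) = 4/17.
So producers capture 4/17 of the subsidy.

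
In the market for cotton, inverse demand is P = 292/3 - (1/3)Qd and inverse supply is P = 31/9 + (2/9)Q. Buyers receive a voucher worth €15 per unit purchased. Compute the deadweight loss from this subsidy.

Deadweight loss = €202.5

Pre-subsidy: 292/3 - (1/3)Q = 31/9 + (2/9)Q gives Q* = 169 and P* = 41.
With the rebate, buyers effectively pay Pb = Ps − 15, where Ps is the price sellers receive.
On the curves, Pb = 292/3 - (1/3)Q and Ps = 31/9 + (2/9)Q; the wedge Ps − Pb = 15 gives 31/9 + (2/9)Q − (292/3 - (1/3)Q) = 15, so Q' = 196.
Then Pb = 292/3 − (1/3)·196 = 32 and Ps = 31/9 + (2/9)·196 = 47.
The subsidy expands output by 196 − 169 = 27 past the efficient level; on those units the gap between marginal cost and willingness to pay runs from 0 up to 15.
DWL = ½ × 15 × 27 = 202.5.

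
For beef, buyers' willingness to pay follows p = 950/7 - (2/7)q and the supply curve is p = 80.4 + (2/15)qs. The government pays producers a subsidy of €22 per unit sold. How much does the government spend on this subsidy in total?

Government cost = €4059

Pre-subsidy: 950/7 - (2/7)q = 80.4 + (2/15)q gives q* = 132 and p* = 98.
With the subsidy, sellers receive ps = pb + 22 for each unit, where pb is the price buyers pay.
On the curves, pb = 950/7 - (2/7)q and ps = 80.4 + (2/15)q; the wedge ps − pb = 22 gives 80.4 + (2/15)q − (950/7 - (2/7)q) = 22, so q' = 184.5.
Then pb = 950/7 − (2/7)·184.5 = 83 and ps = 80.4 + (2/15)·184.5 = 105.
Government outlay = subsidy × quantity = 22 × 184.5 = 4059.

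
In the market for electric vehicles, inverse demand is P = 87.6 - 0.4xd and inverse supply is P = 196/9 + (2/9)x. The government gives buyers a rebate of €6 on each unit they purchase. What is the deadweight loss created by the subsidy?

Deadweight loss = 405/14

Pre-subsidy: 87.6 - 0.4x = 196/9 + (2/9)x gives x* = 1481/14 and P* = 317/7.
With the rebate, buyers effectively pay Pb = Ps − 6, where Ps is the price sellers receive.
On the curves, Pb = 87.6 - 0.4x and Ps = 196/9 + (2/9)x; the wedge Ps − Pb = 6 gives 196/9 + (2/9)x − (87.6 - 0.4x) = 6, so x' = 808/7.
Then Pb = 87.6 − 0.4·(808/7) = 290/7 and Ps = 196/9 + (2/9)·(808/7) = 332/7.
The subsidy expands output by 808/7 − 1481/14 = 135/14 past the efficient level; on those units the gap between marginal cost and willingness to pay runs from 0 up to 6.
DWL = ½ × 6 × 135/14 = 405/14.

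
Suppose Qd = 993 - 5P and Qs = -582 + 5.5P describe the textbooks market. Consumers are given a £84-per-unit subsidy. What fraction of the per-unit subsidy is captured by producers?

Producer share = 10/21

Pre-subsidy: 993 - 5P = -582 + 5.5P gives P* = 150, Q* = 243.
With the rebate, buyers effectively pay Pb = Ps − 84, where Ps is the price sellers receive.
Demand in terms of Ps becomes Qd = 993 − 5(Ps − 84) = 1413 - 5Ps. Setting this equal to supply: 1413 - 5Ps = -582 + 5.5Ps, so Ps = 190.
Buyers pay Pb = 190 − 84 = 106; Q' = -582 + 5.5·190 = 463.
Buyers' price falls by P* − Pb = 150 − 106 = 44; sellers' price rises by Ps − P* = 190 − 150 = 40.
So producers capture 40/84 = 10/21 of each unit of subsidy.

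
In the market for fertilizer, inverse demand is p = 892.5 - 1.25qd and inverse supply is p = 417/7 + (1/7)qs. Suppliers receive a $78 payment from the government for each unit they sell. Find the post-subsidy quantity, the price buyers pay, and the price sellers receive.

Pre-subsidy: 892.5 - 1.25q = 417/7 + (1/7)q gives q* = 598 and p* = 145.
With the subsidy, sellers receive ps = pb + 78 for each unit, where pb is the price buyers pay.
On the curves, pb = 892.5 - 1.25q and ps = 417/7 + (1/7)q; the wedge ps − pb = 78 gives 417/7 + (1/7)q − (892.5 - 1.25q) = 78, so q' = 654.
Then pb = 892.5 − 1.25·654 = 75 and ps = 417/7 + (1/7)·654 = 153.

q' = 654; buyers pay $75; sellers receive $153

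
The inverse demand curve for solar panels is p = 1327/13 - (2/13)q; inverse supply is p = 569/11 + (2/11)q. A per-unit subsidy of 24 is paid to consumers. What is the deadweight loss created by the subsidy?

Deadweight loss = 858

Pre-subsidy: 1327/13 - (2/13)q = 569/11 + (2/11)q gives q* = 150 and p* = 79.
With the rebate, buyers effectively pay pb = ps − 24, where ps is the price sellers receive.
On the curves, pb = 1327/13 - (2/13)q and ps = 569/11 + (2/11)q; the wedge ps − pb = 24 gives 569/11 + (2/11)q − (1327/13 - (2/13)q) = 24, so q' = 221.5.
Then pb = 1327/13 − (2/13)·221.5 = 68 and ps = 569/11 + (2/11)·221.5 = 92.
The subsidy expands output by 221.5 − 150 = 71.5 past the efficient level; on those units the gap between marginal cost and willingness to pay runs from 0 up to 24.
DWL = ½ × 24 × 71.5 = 858.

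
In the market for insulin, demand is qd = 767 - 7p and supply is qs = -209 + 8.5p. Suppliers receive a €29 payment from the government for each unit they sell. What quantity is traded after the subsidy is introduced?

q' = 13564/31

Pre-subsidy: 767 - 7p = -209 + 8.5p gives p* = 1952/31, q* = 10113/31.
With the subsidy, sellers receive ps = pb + 29 for each unit, where pb is the price buyers pay.
Supply in terms of pb becomes qs = -209 + 8.5(pb + 29) = 37.5 + 8.5pb. Setting this equal to demand: 767 - 7pb = 37.5 + 8.5pb, so pb = 1459/31.
Sellers receive ps = 1459/31 + 29 = 2358/31; q' = 767 − 7·(1459/31) = 13564/31.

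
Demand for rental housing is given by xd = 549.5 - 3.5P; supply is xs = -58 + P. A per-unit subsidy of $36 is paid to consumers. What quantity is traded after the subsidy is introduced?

x' = 105

Pre-subsidy: 549.5 - 3.5P = -58 + P gives P* = 135, x* = 77.
With the rebate, buyers effectively pay Pb = Ps − 36, where Ps is the price sellers receive.
Demand in terms of Ps becomes xd = 549.5 − 3.5(Ps − 36) = 675.5 - 3.5Ps. Setting this equal to supply: 675.5 - 3.5Ps = -58 + Ps, so Ps = 163.
Buyers pay Pb = 163 − 36 = 127; x' = -58 + 1·163 = 105.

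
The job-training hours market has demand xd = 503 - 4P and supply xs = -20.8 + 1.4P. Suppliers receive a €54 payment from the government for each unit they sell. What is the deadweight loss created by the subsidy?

Deadweight loss = €1512

Pre-subsidy: 503 - 4P = -20.8 + 1.4P gives P* = 97, x* = 115.
With the subsidy, sellers receive Ps = Pb + 54 for each unit, where Pb is the price buyers pay.
Supply in terms of Pb becomes xs = -20.8 + 1.4(Pb + 54) = 54.8 + 1.4Pb. Setting this equal to demand: 503 - 4Pb = 54.8 + 1.4Pb, so Pb = 83.
Sellers receive Ps = 83 + 54 = 137; x' = 503 − 4·83 = 171.
The subsidy expands output by 171 − 115 = 56 past the efficient level; on those units the gap between marginal cost and willingness to pay runs from 0 up to 54.
DWL = ½ × 54 × 56 = 1512.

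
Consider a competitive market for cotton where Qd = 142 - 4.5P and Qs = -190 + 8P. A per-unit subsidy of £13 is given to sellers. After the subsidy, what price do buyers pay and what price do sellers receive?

Buyers pay £18.24; sellers receive £31.24

Pre-subsidy: 142 - 4.5P = -190 + 8P gives P* = 26.56, Q* = 22.48.
With the subsidy, sellers receive Ps = Pb + 13 for each unit, where Pb is the price buyers pay.
Supply in terms of Pb becomes Qs = -190 + 8(Pb + 13) = -86 + 8Pb. Setting this equal to demand: 142 - 4.5Pb = -86 + 8Pb, so Pb = 18.24.
Sellers receive Ps = 18.24 + 13 = 31.24; Q' = 142 − 4.5·18.24 = 59.92.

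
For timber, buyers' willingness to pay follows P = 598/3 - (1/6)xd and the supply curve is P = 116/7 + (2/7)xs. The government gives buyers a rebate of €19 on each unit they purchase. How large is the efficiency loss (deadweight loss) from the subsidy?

Pre-subsidy: 598/3 - (1/6)x = 116/7 + (2/7)x gives x* = 404 and P* = 132.
With the rebate, buyers effectively pay Pb = Ps − 19, where Ps is the price sellers receive.
On the curves, Pb = 598/3 - (1/6)x and Ps = 116/7 + (2/7)x; the wedge Ps − Pb = 19 gives 116/7 + (2/7)x − (598/3 - (1/6)x) = 19, so x' = 446.
Then Pb = 598/3 − (1/6)·446 = 125 and Ps = 116/7 + (2/7)·446 = 144.
The subsidy expands output by 446 − 404 = 42 past the efficient level; on those units the gap between marginal cost and willingness to pay runs from 0 up to 19.
DWL = ½ × 19 × 42 = 399.

Deadweight loss = €399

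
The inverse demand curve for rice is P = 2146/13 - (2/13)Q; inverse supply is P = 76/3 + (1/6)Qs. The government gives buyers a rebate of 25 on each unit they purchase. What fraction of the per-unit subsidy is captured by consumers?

Pre-subsidy: 2146/13 - (2/13)Q = 76/3 + (1/6)Q gives Q* = 436 and P* = 98.
With the rebate, buyers effectively pay Pb = Ps − 25, where Ps is the price sellers receive.
On the curves, Pb = 2146/13 - (2/13)Q and Ps = 76/3 + (1/6)Q; the wedge Ps − Pb = 25 gives 76/3 + (1/6)Q − (2146/13 - (2/13)Q) = 25, so Q' = 514.
Then Pb = 2146/13 − (2/13)·514 = 86 and Ps = 76/3 + (1/6)·514 = 111.
Buyers' price falls by P* − Pb = 98 − 86 = 12; sellers' price rises by Ps − P* = 111 − 98 = 13.
So consumers capture 12/25 = 0.48 of each unit of subsidy.

Consumer share = 0.48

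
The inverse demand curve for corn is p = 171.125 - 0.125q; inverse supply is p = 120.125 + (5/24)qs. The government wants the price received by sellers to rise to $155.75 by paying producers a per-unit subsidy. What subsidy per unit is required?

Required subsidy s = $6 per unit

At a seller price of 155.75, quantity supplied is -576.6 + 4.8·155.75 = 171.
Buyers absorb 171 only when they pay pb = 171.125 − 0.125·171 = 149.75.
s = ps − pb = 155.75 − 149.75 = 6.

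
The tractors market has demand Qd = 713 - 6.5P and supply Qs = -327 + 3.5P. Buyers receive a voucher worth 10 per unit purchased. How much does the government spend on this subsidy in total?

Government cost = 597.5

Pre-subsidy: 713 - 6.5P = -327 + 3.5P gives P* = 104, Q* = 37.
With the rebate, buyers effectively pay Pb = Ps − 10, where Ps is the price sellers receive.
Demand in terms of Ps becomes Qd = 713 − 6.5(Ps − 10) = 778 - 6.5Ps. Setting this equal to supply: 778 - 6.5Ps = -327 + 3.5Ps, so Ps = 110.5.
Buyers pay Pb = 110.5 − 10 = 100.5; Q' = -327 + 3.5·110.5 = 59.75.
Government outlay = subsidy × quantity = 10 × 59.75 = 597.5.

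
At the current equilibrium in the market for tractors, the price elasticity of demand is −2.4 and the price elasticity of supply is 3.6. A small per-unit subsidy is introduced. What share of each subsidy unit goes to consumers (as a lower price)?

Consumer share = 0.6

For a small subsidy around the equilibrium, the benefit split depends on the relative slopes, which at a point are proportional to the elasticities.
Buyer share = εs/(εs + |εd|) = 3.6/(3.6 + 2.4) = 0.6; seller share = |εd|/(εs + |εd|) = 0.4.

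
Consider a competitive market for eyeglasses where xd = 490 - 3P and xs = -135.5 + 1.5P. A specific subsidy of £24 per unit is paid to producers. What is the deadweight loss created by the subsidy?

Deadweight loss = £288

Pre-subsidy: 490 - 3P = -135.5 + 1.5P gives P* = 139, x* = 73.
With the subsidy, sellers receive Ps = Pb + 24 for each unit, where Pb is the price buyers pay.
Supply in terms of Pb becomes xs = -135.5 + 1.5(Pb + 24) = -99.5 + 1.5Pb. Setting this equal to demand: 490 - 3Pb = -99.5 + 1.5Pb, so Pb = 131.
Sellers receive Ps = 131 + 24 = 155; x' = 490 − 3·131 = 97.
The subsidy expands output by 97 − 73 = 24 past the efficient level; on those units the gap between marginal cost and willingness to pay runs from 0 up to 24.
DWL = ½ × 24 × 24 = 288.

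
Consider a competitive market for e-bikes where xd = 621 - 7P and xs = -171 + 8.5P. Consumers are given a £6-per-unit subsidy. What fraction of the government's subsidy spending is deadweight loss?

Pre-subsidy: 621 - 7P = -171 + 8.5P gives P* = 1584/31, x* = 8163/31.
With the rebate, buyers effectively pay Pb = Ps − 6, where Ps is the price sellers receive.
Demand in terms of Ps becomes xd = 621 − 7(Ps − 6) = 663 - 7Ps. Setting this equal to supply: 663 - 7Ps = -171 + 8.5Ps, so Ps = 1668/31.
Buyers pay Pb = 1668/31 − 6 = 1482/31; x' = -171 + 8.5·(1668/31) = 8877/31.
ΔCS = ½(8163/31 + 8877/31)(1584/31 − 1482/31) = 869040/961; ΔPS = ½(8163/31 + 8877/31)(1668/31 − 1584/31) = 715680/961.
Government spending = 6 × 8877/31 = 53262/31.
DWL = ½ × 6 × (8877/31 − 8163/31) = 2142/31; fraction = (2142/31) / (53262/31) = 119/2959.

DWL / government spending = 119/2959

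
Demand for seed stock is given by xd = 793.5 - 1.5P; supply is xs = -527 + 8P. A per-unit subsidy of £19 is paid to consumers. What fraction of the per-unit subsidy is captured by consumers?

Pre-subsidy: 793.5 - 1.5P = -527 + 8P gives P* = 139, x* = 585.
With the rebate, buyers effectively pay Pb = Ps − 19, where Ps is the price sellers receive.
Demand in terms of Ps becomes xd = 793.5 − 1.5(Ps − 19) = 822 - 1.5Ps. Setting this equal to supply: 822 - 1.5Ps = -527 + 8Ps, so Ps = 142.
Buyers pay Pb = 142 − 19 = 123; x' = -527 + 8·142 = 609.
Buyers' price falls by P* − Pb = 139 − 123 = 16; sellers' price rises by Ps − P* = 142 − 139 = 3.
So consumers capture 16/19 = 16/19 of each unit of subsidy.

Consumer share = 16/19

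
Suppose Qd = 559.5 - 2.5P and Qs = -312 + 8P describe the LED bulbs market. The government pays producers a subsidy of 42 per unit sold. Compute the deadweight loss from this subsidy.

Pre-subsidy: 559.5 - 2.5P = -312 + 8P gives P* = 83, Q* = 352.
With the subsidy, sellers receive Ps = Pb + 42 for each unit, where Pb is the price buyers pay.
Supply in terms of Pb becomes Qs = -312 + 8(Pb + 42) = 24 + 8Pb. Setting this equal to demand: 559.5 - 2.5Pb = 24 + 8Pb, so Pb = 51.
Sellers receive Ps = 51 + 42 = 93; Q' = 559.5 − 2.5·51 = 432.
The subsidy expands output by 432 − 352 = 80 past the efficient level; on those units the gap between marginal cost and willingness to pay runs from 0 up to 42.
DWL = ½ × 42 × 80 = 1680.

Deadweight loss = 1680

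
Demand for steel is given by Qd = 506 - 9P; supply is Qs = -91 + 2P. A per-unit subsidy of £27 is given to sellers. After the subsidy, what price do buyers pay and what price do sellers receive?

Pre-subsidy: 506 - 9P = -91 + 2P gives P* = 597/11, Q* = 193/11.
With the subsidy, sellers receive Ps = Pb + 27 for each unit, where Pb is the price buyers pay.
Supply in terms of Pb becomes Qs = -91 + 2(Pb + 27) = -37 + 2Pb. Setting this equal to demand: 506 - 9Pb = -37 + 2Pb, so Pb = 543/11.
Sellers receive Ps = 543/11 + 27 = 840/11; Q' = 506 − 9·(543/11) = 679/11.

Buyers pay 543/11; sellers receive 840/11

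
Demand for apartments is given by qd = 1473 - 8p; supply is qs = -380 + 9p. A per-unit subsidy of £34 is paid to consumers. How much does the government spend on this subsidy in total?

Pre-subsidy: 1473 - 8p = -380 + 9p gives p* = 109, q* = 601.
With the rebate, buyers effectively pay pb = ps − 34, where ps is the price sellers receive.
Demand in terms of ps becomes qd = 1473 − 8(ps − 34) = 1745 - 8ps. Setting this equal to supply: 1745 - 8ps = -380 + 9ps, so ps = 125.
Buyers pay pb = 125 − 34 = 91; q' = -380 + 9·125 = 745.
Government outlay = subsidy × quantity = 34 × 745 = 25330.

Government cost = £25330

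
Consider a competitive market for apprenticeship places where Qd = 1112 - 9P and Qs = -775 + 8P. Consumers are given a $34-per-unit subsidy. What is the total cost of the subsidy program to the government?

Pre-subsidy: 1112 - 9P = -775 + 8P gives P* = 111, Q* = 113.
With the rebate, buyers effectively pay Pb = Ps − 34, where Ps is the price sellers receive.
Demand in terms of Ps becomes Qd = 1112 − 9(Ps − 34) = 1418 - 9Ps. Setting this equal to supply: 1418 - 9Ps = -775 + 8Ps, so Ps = 129.
Buyers pay Pb = 129 − 34 = 95; Q' = -775 + 8·129 = 257.
Government outlay = subsidy × quantity = 34 × 257 = 8738.

Government cost = $8738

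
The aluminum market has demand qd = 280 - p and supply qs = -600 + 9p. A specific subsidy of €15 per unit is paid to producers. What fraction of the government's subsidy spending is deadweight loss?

Pre-subsidy: 280 - p = -600 + 9p gives p* = 88, q* = 192.
With the subsidy, sellers receive ps = pb + 15 for each unit, where pb is the price buyers pay.
Supply in terms of pb becomes qs = -600 + 9(pb + 15) = -465 + 9pb. Setting this equal to demand: 280 - pb = -465 + 9pb, so pb = 74.5.
Sellers receive ps = 74.5 + 15 = 89.5; q' = 280 − 1·74.5 = 205.5.
ΔCS = ½(192 + 205.5)(88 − 74.5) = 2683.125; ΔPS = ½(192 + 205.5)(89.5 − 88) = 298.125.
Government spending = 15 × 205.5 = 3082.5.
DWL = ½ × 15 × (205.5 − 192) = 101.25; fraction = 101.25 / 3082.5 = 9/274.

DWL / government spending = 9/274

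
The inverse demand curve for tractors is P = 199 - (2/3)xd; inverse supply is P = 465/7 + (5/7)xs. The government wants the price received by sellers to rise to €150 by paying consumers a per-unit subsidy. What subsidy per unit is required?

At a seller price of 150, quantity supplied is -93 + 1.4·150 = 117.
Buyers absorb 117 only when they pay Pb = 199 − (2/3)·117 = 121.
s = Ps − Pb = 150 − 121 = 29.

Required subsidy s = €29 per unit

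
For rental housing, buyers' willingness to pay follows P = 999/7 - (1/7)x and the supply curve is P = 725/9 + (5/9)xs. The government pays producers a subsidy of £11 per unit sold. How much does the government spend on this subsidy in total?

Pre-subsidy: 999/7 - (1/7)x = 725/9 + (5/9)x gives x* = 89 and P* = 130.
With the subsidy, sellers receive Ps = Pb + 11 for each unit, where Pb is the price buyers pay.
On the curves, Pb = 999/7 - (1/7)x and Ps = 725/9 + (5/9)x; the wedge Ps − Pb = 11 gives 725/9 + (5/9)x − (999/7 - (1/7)x) = 11, so x' = 104.75.
Then Pb = 999/7 − (1/7)·104.75 = 127.75 and Ps = 725/9 + (5/9)·104.75 = 138.75.
Government outlay = subsidy × quantity = 11 × 104.75 = 1152.25.

Government cost = £1152.25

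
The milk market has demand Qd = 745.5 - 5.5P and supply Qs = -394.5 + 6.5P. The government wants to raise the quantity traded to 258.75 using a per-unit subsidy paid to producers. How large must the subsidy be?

At Q = 258.75, invert demand for the buyer price: Pb = (745.5 − 258.75)/5.5 = 88.5; invert supply for the seller price: Ps = (258.75 − (-394.5))/6.5 = 100.5.
The subsidy must fill the gap: s = Ps − Pb = 100.5 − 88.5 = 12.

Required subsidy s = 12 per unit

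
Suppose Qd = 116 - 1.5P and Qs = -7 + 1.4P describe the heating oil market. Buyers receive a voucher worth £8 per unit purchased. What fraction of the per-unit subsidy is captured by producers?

Pre-subsidy: 116 - 1.5P = -7 + 1.4P gives P* = 1230/29, Q* = 1519/29.
With the rebate, buyers effectively pay Pb = Ps − 8, where Ps is the price sellers receive.
Demand in terms of Ps becomes Qd = 116 − 1.5(Ps − 8) = 128 - 1.5Ps. Setting this equal to supply: 128 - 1.5Ps = -7 + 1.4Ps, so Ps = 1350/29.
Buyers pay Pb = 1350/29 − 8 = 1118/29; Q' = -7 + 1.4·(1350/29) = 1687/29.
Buyers' price falls by P* − Pb = 1230/29 − 1118/29 = 112/29; sellers' price rises by Ps − P* = 1350/29 − 1230/29 = 120/29.
So producers capture (120/29)/8 = 15/29 of each unit of subsidy.

Producer share = 15/29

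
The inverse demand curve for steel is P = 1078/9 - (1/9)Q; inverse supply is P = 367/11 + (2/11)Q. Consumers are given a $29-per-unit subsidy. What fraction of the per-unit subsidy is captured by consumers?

Pre-subsidy: 1078/9 - (1/9)Q = 367/11 + (2/11)Q gives Q* = 295 and P* = 87.
With the rebate, buyers effectively pay Pb = Ps − 29, where Ps is the price sellers receive.
On the curves, Pb = 1078/9 - (1/9)Q and Ps = 367/11 + (2/11)Q; the wedge Ps − Pb = 29 gives 367/11 + (2/11)Q − (1078/9 - (1/9)Q) = 29, so Q' = 394.
Then Pb = 1078/9 − (1/9)·394 = 76 and Ps = 367/11 + (2/11)·394 = 105.
Buyers' price falls by P* − Pb = 87 − 76 = 11; sellers' price rises by Ps − P* = 105 − 87 = 18.
So consumers capture 11/29 = 11/29 of each unit of subsidy.

Consumer share = 11/29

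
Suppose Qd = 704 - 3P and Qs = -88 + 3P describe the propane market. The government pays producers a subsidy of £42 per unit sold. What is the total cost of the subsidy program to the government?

Government cost = £15582

Pre-subsidy: 704 - 3P = -88 + 3P gives P* = 132, Q* = 308.
With the subsidy, sellers receive Ps = Pb + 42 for each unit, where Pb is the price buyers pay.
Supply in terms of Pb becomes Qs = -88 + 3(Pb + 42) = 38 + 3Pb. Setting this equal to demand: 704 - 3Pb = 38 + 3Pb, so Pb = 111.
Sellers receive Ps = 111 + 42 = 153; Q' = 704 − 3·111 = 371.
Government outlay = subsidy × quantity = 42 × 371 = 15582.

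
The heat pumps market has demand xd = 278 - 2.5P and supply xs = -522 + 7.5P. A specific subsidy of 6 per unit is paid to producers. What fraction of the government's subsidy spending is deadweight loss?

Pre-subsidy: 278 - 2.5P = -522 + 7.5P gives P* = 80, x* = 78.
With the subsidy, sellers receive Ps = Pb + 6 for each unit, where Pb is the price buyers pay.
Supply in terms of Pb becomes xs = -522 + 7.5(Pb + 6) = -477 + 7.5Pb. Setting this equal to demand: 278 - 2.5Pb = -477 + 7.5Pb, so Pb = 75.5.
Sellers receive Ps = 75.5 + 6 = 81.5; x' = 278 − 2.5·75.5 = 89.25.
ΔCS = ½(78 + 89.25)(80 − 75.5) = 376.3125; ΔPS = ½(78 + 89.25)(81.5 − 80) = 125.4375.
Government spending = 6 × 89.25 = 535.5.
DWL = ½ × 6 × (89.25 − 78) = 33.75; fraction = 33.75 / 535.5 = 15/238.

DWL / government spending = 15/238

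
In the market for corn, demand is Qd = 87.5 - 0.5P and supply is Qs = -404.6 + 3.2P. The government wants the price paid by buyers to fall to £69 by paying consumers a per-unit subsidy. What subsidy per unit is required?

At a buyer price of 69, quantity demanded is 87.5 − 0.5·69 = 53.
Sellers supply 53 only when they receive Ps with -404.6 + 3.2·Ps = 53, i.e. Ps = 143.
s = Ps − Pb = 143 − 69 = 74.

Required subsidy s = £74 per unit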